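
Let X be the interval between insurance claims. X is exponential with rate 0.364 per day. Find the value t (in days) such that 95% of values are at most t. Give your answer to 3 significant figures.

Set 1 − e^(−λt) = 0.95, so t = −ln(0.05)/λ = 2.9957/0.364 ≈ 8.23003 days.

8.23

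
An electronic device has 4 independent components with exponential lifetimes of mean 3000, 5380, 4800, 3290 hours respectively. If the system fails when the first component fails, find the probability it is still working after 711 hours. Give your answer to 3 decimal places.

0.480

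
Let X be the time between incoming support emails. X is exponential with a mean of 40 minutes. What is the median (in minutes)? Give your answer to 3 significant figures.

The rate is λ = 1/40 = 0.025 per minute.
Set 1 − e^(−λt) = 0.5, so t = −ln(0.5)/λ = 0.69315/0.025 ≈ 27.7259 minutes.

27.7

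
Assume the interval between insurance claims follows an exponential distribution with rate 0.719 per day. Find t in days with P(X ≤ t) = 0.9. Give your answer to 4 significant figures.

3.202

Set 1 − e^(−λt) = 0.9, so t = −ln(0.1)/λ = 2.3026/0.719 ≈ 3.20248 days.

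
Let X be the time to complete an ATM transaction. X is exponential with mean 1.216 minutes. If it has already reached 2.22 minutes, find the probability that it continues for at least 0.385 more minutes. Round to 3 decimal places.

The rate is λ = 1/1.216 = 0.822368 per minute.
P(X > s+t | X > s) = e^(−λ(s+t))/e^(−λs) = e^(−λt), independent of s = 2.22.
P(X > 0.385) = e^(−0.31661) ≈ 0.729.

0.729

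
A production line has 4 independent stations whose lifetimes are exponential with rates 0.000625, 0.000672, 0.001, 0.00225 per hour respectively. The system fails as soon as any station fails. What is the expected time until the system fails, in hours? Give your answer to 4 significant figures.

219.9

The time to first failure is exponential with rate Σλ = 0.000625 + 0.000672 + 0.001 + 0.00225 = 0.004547.
E[min] = 1/Σλ = 1/0.004547 = 219.925 hours.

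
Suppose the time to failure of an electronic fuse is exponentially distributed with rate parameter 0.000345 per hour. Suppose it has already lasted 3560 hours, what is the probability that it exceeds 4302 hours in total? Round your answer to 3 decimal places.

P(X > s+t | X > s) = e^(−λ(s+t))/e^(−λs) = e^(−λt), independent of s = 3560.
P(X > 742) = e^(−0.25599) ≈ 0.774.

0.774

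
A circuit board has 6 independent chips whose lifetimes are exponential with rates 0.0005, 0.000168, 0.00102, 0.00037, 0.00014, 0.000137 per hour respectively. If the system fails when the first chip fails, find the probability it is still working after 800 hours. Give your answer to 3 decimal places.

0.154

The time to first failure is exponential with rate Σλ = 0.0005 + 0.000168 + 0.00102 + 0.00037 + 0.00014 + 0.000137 = 0.002335.
P(min > 800) = e^(−0.002335·800) = e^(−1.868) ≈ 0.154.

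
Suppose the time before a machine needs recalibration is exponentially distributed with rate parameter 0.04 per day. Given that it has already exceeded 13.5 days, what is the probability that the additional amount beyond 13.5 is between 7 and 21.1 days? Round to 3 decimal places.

0.326

Memoryless: the residual past 13.5 is again Exp(λ).
P(7 < residual < 21.1) = e^(−λ·7) − e^(−λ·21.1) = 0.75578 − 0.42999 ≈ 0.326.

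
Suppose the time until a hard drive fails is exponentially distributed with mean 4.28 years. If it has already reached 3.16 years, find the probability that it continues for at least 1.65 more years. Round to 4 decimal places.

The rate is λ = 1/4.28 = 0.233645 per year.
By the memoryless property, P(X > 3.16+1.65 | X > 3.16) = P(X > 1.65).
P(X > 1.65) = e^(−0.38551) ≈ 0.6801.

0.6801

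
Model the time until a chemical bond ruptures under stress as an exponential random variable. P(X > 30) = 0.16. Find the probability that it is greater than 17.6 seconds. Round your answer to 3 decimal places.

e^(−λ·30) = 0.16 ⇒ λ = −ln(0.16)/30 = 0.061086.
P(X > 17.6) = e^(−0.061086·17.6) = e^(−1.0751) ≈ 0.341.

0.341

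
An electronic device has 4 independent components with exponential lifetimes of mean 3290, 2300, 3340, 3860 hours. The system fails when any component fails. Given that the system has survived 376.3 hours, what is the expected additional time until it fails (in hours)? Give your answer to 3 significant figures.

771

First-failure rate Σλ = 1/3290 + 1/2300 + 1/3340 + 1/3860 = 0.0012972.
By memorylessness the expected residual is 1/Σλ = 770.89 hours, regardless of the 376.3 already elapsed.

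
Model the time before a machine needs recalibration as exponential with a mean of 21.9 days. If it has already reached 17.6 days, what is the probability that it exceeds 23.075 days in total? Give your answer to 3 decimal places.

The rate is λ = 1/21.9 = 0.0456621 per day.
By the memoryless property, P(X > 17.6+5.475 | X > 17.6) = P(X > 5.475).
P(X > 5.475) = e^(−0.25) ≈ 0.779.

0.779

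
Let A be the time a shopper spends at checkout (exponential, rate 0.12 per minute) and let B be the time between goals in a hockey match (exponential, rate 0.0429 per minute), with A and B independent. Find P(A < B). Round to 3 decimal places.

0.737

λ_1 = 0.12, λ_2 = 0.0429.
For independent exponentials, P(A < B) = λ_1/(λ_1+λ_2) = 0.12/0.1629 ≈ 0.737.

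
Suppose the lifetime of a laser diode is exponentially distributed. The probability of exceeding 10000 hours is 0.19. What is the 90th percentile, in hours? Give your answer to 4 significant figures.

13860

e^(−λ·10000) = 0.19 ⇒ λ = −ln(0.19)/10000 = 0.000166073.
90th percentile: 1 − e^(−λt) = 0.9, t = −ln(0.1)/λ = 13864.9 hours.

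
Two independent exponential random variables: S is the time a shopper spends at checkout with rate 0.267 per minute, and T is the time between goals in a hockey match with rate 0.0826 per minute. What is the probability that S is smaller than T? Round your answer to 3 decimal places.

0.764

λ_1 = 0.267, λ_2 = 0.0826.
For independent exponentials, P(S < T) = λ_1/(λ_1+λ_2) = 0.267/0.3496 ≈ 0.764.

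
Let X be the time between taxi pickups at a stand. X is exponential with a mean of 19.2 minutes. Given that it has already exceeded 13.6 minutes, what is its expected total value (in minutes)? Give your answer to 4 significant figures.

The rate is λ = 1/19.2 = 0.0520833 per minute.
By memorylessness, E[X | X > 13.6] = 13.6 + 1/λ = 13.6 + 19.2 = 32.8 minutes.

32.80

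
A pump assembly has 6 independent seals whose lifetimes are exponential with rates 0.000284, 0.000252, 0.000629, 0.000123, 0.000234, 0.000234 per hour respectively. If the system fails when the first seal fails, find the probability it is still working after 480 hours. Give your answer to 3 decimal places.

0.430

The time to first failure is exponential with rate Σλ = 0.000284 + 0.000252 + 0.000629 + 0.000123 + 0.000234 + 0.000234 = 0.001756.
P(min > 480) = e^(−0.001756·480) = e^(−0.84288) ≈ 0.430.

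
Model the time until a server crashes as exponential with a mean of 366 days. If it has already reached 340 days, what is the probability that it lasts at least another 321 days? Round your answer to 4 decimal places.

The rate is λ = 1/366 = 0.00273224 per day.
The exponential is memoryless, so the remaining time is again Exp(λ): the condition X > 340 is irrelevant.
P(X > 321) = e^(−0.87705) ≈ 0.4160.

0.4160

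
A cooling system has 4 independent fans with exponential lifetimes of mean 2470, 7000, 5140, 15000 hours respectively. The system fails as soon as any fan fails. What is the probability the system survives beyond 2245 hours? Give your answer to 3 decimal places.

The first failure time is exponential with rate Σλ_i = 1/2470 + 1/7000 + 1/5140 + 1/15000 = 0.000808935 per hour.
P(min > 2245) = e^(−0.000808935·2245) = e^(−1.8161) ≈ 0.163.

0.163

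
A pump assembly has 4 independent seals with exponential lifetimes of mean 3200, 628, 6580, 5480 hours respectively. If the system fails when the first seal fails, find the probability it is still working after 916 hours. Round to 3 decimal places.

0.129

The first failure time is exponential with rate Σλ_i = 1/3200 + 1/628 + 1/6580 + 1/5480 = 0.00223931 per hour.
P(min > 916) = e^(−0.00223931·916) = e^(−2.0512) ≈ 0.129.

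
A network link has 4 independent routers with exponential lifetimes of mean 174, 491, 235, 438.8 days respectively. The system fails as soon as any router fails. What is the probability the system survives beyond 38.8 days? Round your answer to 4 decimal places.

0.5738

The first failure time is exponential with rate Σλ_i = 1/174 + 1/491 + 1/235 + 1/438.8 = 0.014318 per day.
P(min > 38.8) = e^(−0.014318·38.8) = e^(−0.55554) ≈ 0.5738.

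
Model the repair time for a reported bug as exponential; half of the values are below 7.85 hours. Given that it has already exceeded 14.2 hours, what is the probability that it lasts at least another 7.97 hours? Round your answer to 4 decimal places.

For an exponential, median = ln(2)/λ, so λ = ln 2 / 7.85 = 0.088299 per hour.
P(X > s+t | X > s) = e^(−λ(s+t))/e^(−λs) = e^(−λt), independent of s = 14.2.
P(X > 7.97) = e^(−0.70374) ≈ 0.4947.

0.4947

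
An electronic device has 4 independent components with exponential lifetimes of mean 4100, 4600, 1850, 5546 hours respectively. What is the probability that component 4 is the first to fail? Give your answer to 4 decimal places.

0.1525

Rates: λ_i = 1/mean_i → 0.000243902, 0.000217391, 0.000540541, 0.00018031; Σλ = 0.00118214.
P(component 4 first) = λ_4/Σλ = 0.00018031/0.00118214 ≈ 0.1525.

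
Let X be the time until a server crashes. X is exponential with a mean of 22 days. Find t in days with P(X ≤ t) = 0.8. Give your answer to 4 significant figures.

35.41

The rate is λ = 1/22 = 0.0454545 per day.
Set 1 − e^(−λt) = 0.8, so t = −ln(0.2)/λ = 1.6094/0.0454545 ≈ 35.4076 days.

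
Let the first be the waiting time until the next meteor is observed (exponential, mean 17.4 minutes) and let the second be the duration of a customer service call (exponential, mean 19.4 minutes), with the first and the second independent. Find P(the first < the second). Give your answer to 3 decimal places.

0.527

λ_1 = 1/17.4 = 0.0574713, λ_2 = 1/19.4 = 0.0515464.
For independent exponentials, P(the first < the second) = λ_1/(λ_1+λ_2) = 0.0574713/0.109018 ≈ 0.527.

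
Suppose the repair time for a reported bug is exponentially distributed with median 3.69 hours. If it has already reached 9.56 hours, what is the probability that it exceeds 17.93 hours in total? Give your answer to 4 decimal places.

0.2076

For an exponential, median = ln(2)/λ, so λ = ln 2 / 3.69 = 0.187845 per hour.
By the memoryless property, P(X > 9.56+8.37 | X > 9.56) = P(X > 8.37).
P(X > 8.37) = e^(−1.5723) ≈ 0.2076.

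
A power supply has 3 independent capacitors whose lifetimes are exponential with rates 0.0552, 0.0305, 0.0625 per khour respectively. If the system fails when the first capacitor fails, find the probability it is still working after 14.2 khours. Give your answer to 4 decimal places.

0.1219

The time to first failure is exponential with rate Σλ = 0.0552 + 0.0305 + 0.0625 = 0.1482.
P(min > 14.2) = e^(−0.1482·14.2) = e^(−2.1044) ≈ 0.1219.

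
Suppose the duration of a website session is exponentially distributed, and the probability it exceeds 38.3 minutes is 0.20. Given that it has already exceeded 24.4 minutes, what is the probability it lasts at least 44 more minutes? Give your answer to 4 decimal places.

0.1574

From e^(−λ·38.3) = 0.20, λ = −ln(0.20)/38.3 = 0.0420219.
Memoryless: P(X > 24.4+44 | X > 24.4) = P(X > 44) = e^(−0.0420219·44) ≈ 0.1574.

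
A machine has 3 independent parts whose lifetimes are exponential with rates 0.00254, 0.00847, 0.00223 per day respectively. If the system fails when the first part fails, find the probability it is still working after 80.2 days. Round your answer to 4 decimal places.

The time to first failure is exponential with rate Σλ = 0.00254 + 0.00847 + 0.00223 = 0.01324.
P(min > 80.2) = e^(−0.01324·80.2) = e^(−1.0618) ≈ 0.3458.

0.3458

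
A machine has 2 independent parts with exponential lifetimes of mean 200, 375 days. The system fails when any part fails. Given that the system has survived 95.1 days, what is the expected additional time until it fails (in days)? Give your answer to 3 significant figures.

First-failure rate Σλ = 1/200 + 1/375 = 0.00766667.
By memorylessness the expected residual is 1/Σλ = 130.435 days, regardless of the 95.1 already elapsed.

130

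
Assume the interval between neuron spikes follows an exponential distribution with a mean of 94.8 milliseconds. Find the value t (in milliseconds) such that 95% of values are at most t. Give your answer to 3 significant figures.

The rate is λ = 1/94.8 = 0.0105485 per millisecond.
Set 1 − e^(−λt) = 0.95, so t = −ln(0.05)/λ = 2.9957/0.0105485 ≈ 283.995 milliseconds.

284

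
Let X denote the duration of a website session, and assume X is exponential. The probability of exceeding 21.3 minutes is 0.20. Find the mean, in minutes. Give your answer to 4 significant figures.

e^(−λ·21.3) = 0.20 ⇒ λ = −ln(0.20)/21.3 = 0.0755605.
Mean = 1/λ = 13.2344 minutes.

13.23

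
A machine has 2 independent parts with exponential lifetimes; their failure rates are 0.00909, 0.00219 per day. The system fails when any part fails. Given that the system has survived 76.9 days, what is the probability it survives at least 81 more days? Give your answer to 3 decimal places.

0.401

Time to first failure ~ Exp(Σλ) with Σλ = 0.01128.
By memorylessness, P(T > 76.9+81 | T > 76.9) = P(T > 81) = e^(−0.01128·81) ≈ 0.401.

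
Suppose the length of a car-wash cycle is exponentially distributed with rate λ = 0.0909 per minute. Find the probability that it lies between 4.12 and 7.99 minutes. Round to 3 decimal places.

0.204

P(4.12 < X < 7.99) = e^(−λ·4.12) − e^(−λ·7.99) = 0.68763 − 0.48370 ≈ 0.204.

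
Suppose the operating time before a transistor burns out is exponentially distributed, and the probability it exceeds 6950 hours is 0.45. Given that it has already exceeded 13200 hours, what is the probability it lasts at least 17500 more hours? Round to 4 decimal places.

From e^(−λ·6950) = 0.45, λ = −ln(0.45)/6950 = 0.000114893.
Memoryless: P(X > 13200+17500 | X > 13200) = P(X > 17500) = e^(−0.000114893·17500) ≈ 0.1339.

0.1339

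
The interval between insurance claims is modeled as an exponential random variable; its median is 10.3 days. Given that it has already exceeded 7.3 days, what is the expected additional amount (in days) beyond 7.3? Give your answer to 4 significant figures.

14.86

For an exponential, median = ln(2)/λ, so λ = ln 2 / 10.3 = 0.0672958 per day.
By memorylessness, the remaining amount past any threshold is again Exp(λ) with mean 1/λ = 14.8598 days.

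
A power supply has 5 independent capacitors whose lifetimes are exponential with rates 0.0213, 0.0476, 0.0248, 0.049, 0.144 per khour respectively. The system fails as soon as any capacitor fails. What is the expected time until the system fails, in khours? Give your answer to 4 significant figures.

3.488

The time to first failure is exponential with rate Σλ = 0.0213 + 0.0476 + 0.0248 + 0.049 + 0.144 = 0.2867.
E[min] = 1/Σλ = 1/0.2867 = 3.48797 khours.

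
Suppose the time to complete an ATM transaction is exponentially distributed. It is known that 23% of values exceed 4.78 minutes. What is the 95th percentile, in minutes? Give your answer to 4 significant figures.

e^(−λ·4.78) = 0.23 ⇒ λ = −ln(0.23)/4.78 = 0.307464.
95th percentile: 1 − e^(−λt) = 0.95, t = −ln(0.05)/λ = 9.74337 minutes.

9.743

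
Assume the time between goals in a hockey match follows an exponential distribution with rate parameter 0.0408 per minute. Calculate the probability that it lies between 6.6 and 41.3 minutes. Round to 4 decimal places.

0.5785

P(6.6 < X < 41.3) = e^(−λ·6.6) − e^(−λ·41.3) = 0.76393 − 0.18544 ≈ 0.5785.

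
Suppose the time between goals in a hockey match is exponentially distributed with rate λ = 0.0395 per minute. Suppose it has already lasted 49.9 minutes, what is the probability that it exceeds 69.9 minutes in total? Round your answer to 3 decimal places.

The exponential is memoryless, so the remaining time is again Exp(λ): the condition X > 49.9 is irrelevant.
P(X > 20) = e^(−0.79) ≈ 0.454.

0.454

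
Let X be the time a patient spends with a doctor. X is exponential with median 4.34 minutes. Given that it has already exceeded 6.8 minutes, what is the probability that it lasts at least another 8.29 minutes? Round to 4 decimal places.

For an exponential, median = ln(2)/λ, so λ = ln 2 / 4.34 = 0.159711 per minute.
P(X > s+t | X > s) = e^(−λ(s+t))/e^(−λs) = e^(−λt), independent of s = 6.8.
P(X > 8.29) = e^(−1.324) ≈ 0.2661.

0.2661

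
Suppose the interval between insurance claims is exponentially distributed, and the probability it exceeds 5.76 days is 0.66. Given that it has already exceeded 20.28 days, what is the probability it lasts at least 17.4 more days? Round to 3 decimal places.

From e^(−λ·5.76) = 0.66, λ = −ln(0.66)/5.76 = 0.0721381.
Memoryless: P(X > 20.28+17.4 | X > 20.28) = P(X > 17.4) = e^(−0.0721381·17.4) ≈ 0.285.

0.285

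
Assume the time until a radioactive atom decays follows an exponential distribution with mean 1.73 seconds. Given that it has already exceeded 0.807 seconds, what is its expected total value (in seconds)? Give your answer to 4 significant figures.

2.537

The rate is λ = 1/1.73 = 0.578035 per second.
By memorylessness, E[X | X > 0.807] = 0.807 + 1/λ = 0.807 + 1.73 = 2.537 seconds.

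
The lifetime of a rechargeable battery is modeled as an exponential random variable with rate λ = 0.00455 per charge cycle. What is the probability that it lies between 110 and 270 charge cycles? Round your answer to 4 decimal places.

0.3135

P(110 < X < 270) = e^(−λ·110) − e^(−λ·270) = 0.60623 − 0.29273 ≈ 0.3135.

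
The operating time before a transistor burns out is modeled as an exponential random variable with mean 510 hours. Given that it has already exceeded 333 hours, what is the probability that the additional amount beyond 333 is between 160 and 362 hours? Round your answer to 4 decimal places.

The rate is λ = 1/510 = 0.00196078 per hour.
Memoryless: the residual past 333 is again Exp(λ).
P(160 < residual < 362) = e^(−λ·160) − e^(−λ·362) = 0.73072 − 0.49174 ≈ 0.2390.

0.2390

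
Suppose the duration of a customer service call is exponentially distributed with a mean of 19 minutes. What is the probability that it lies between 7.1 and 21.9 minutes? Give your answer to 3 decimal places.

The rate is λ = 1/19 = 0.0526316 per minute.
P(7.1 < X < 21.9) = e^(−λ·7.1) − e^(−λ·21.9) = 0.68819 − 0.31580 ≈ 0.372.

0.372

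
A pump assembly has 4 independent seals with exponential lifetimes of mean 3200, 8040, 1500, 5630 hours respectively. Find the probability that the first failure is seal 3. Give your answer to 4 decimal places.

Rates: λ_i = 1/mean_i → 0.0003125, 0.000124378, 0.000666667, 0.00017762; Σλ = 0.00128116.
P(seal 3 first) = λ_3/Σλ = 0.000666667/0.00128116 ≈ 0.5204.

0.5204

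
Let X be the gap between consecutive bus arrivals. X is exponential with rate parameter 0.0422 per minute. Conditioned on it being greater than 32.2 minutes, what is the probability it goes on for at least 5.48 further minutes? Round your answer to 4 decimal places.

0.7935

P(X > s+t | X > s) = e^(−λ(s+t))/e^(−λs) = e^(−λt), independent of s = 32.2.
P(X > 5.48) = e^(−0.23126) ≈ 0.7935.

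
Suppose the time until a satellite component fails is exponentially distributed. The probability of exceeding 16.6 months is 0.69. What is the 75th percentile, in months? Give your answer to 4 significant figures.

e^(−λ·16.6) = 0.69 ⇒ λ = −ln(0.69)/16.6 = 0.0223532.
75th percentile: 1 − e^(−λt) = 0.75, t = −ln(0.25)/λ = 62.0176 months.

62.02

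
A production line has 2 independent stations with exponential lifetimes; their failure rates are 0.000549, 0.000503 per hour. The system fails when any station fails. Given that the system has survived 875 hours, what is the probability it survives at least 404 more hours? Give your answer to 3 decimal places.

0.654

Time to first failure ~ Exp(Σλ) with Σλ = 0.001052.
By memorylessness, P(T > 875+404 | T > 875) = P(T > 404) = e^(−0.001052·404) ≈ 0.654.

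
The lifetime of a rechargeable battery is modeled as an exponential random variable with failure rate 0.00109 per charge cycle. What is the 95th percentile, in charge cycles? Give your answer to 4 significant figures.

Set 1 − e^(−λt) = 0.95, so t = −ln(0.05)/λ = 2.9957/0.00109 ≈ 2748.38 charge cycles.

2748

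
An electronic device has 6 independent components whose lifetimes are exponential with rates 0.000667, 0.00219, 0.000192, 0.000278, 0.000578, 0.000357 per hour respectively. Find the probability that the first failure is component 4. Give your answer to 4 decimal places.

The time to first failure is exponential with rate Σλ = 0.000667 + 0.00219 + 0.000192 + 0.000278 + 0.000578 + 0.000357 = 0.004262.
P(component 4 first) = λ_4/Σλ = 0.000278/0.004262 ≈ 0.0652.

0.0652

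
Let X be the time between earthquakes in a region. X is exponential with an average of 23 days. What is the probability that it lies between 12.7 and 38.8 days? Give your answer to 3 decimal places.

0.391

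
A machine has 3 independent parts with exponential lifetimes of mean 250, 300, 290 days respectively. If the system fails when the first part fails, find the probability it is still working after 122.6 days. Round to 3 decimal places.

0.267

The first failure time is exponential with rate Σλ_i = 1/250 + 1/300 + 1/290 = 0.0107816 per day.
P(min > 122.6) = e^(−0.0107816·122.6) = e^(−1.3218) ≈ 0.267.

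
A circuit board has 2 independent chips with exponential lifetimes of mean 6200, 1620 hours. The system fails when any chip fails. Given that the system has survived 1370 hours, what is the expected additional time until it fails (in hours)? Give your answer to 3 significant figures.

1280

First-failure rate Σλ = 1/6200 + 1/1620 = 0.000778574.
By memorylessness the expected residual is 1/Σλ = 1284.4 hours, regardless of the 1370 already elapsed.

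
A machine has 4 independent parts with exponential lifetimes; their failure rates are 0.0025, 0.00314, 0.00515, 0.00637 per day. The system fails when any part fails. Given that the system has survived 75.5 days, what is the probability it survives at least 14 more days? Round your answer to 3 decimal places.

0.786

Time to first failure ~ Exp(Σλ) with Σλ = 0.01716.
By memorylessness, P(T > 75.5+14 | T > 75.5) = P(T > 14) = e^(−0.01716·14) ≈ 0.786.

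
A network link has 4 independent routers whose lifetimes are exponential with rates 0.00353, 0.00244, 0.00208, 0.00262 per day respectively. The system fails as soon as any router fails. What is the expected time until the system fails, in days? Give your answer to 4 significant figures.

93.72

The time to first failure is exponential with rate Σλ = 0.00353 + 0.00244 + 0.00208 + 0.00262 = 0.01067.
E[min] = 1/Σλ = 1/0.01067 = 93.7207 days.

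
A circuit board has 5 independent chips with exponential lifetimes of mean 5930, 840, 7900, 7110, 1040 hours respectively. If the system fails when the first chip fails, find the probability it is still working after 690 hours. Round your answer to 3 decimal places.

The first failure time is exponential with rate Σλ_i = 1/5930 + 1/840 + 1/7900 + 1/7110 + 1/1040 = 0.00258788 per hour.
P(min > 690) = e^(−0.00258788·690) = e^(−1.7856) ≈ 0.168.

0.168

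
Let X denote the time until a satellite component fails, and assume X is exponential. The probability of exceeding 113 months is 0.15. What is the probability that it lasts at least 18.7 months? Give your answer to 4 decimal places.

0.7306

e^(−λ·113) = 0.15 ⇒ λ = −ln(0.15)/113 = 0.0167887.
P(X > 18.7) = e^(−0.0167887·18.7) = e^(−0.31395) ≈ 0.7306.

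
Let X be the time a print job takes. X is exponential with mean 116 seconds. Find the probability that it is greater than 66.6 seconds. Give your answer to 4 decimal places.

The rate is λ = 1/116 = 0.00862069 per second.
P(X > 66.6) = e^(−λ·66.6) = e^(−0.57414) ≈ 0.5632.

0.5632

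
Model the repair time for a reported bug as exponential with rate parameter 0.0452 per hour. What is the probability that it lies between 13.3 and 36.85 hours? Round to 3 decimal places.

0.359

P(13.3 < X < 36.85) = e^(−λ·13.3) − e^(−λ·36.85) = 0.54818 − 0.18907 ≈ 0.359.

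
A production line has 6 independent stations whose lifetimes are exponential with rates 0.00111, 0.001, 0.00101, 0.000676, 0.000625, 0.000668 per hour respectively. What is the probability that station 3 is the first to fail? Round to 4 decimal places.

0.1985

The time to first failure is exponential with rate Σλ = 0.00111 + 0.001 + 0.00101 + 0.000676 + 0.000625 + 0.000668 = 0.005089.
P(station 3 first) = λ_3/Σλ = 0.00101/0.005089 ≈ 0.1985.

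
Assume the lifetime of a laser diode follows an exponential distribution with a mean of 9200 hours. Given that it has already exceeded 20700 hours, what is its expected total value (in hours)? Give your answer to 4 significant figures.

29900

The rate is λ = 1/9200 = 0.000108696 per hour.
By memorylessness, E[X | X > 20700] = 20700 + 1/λ = 20700 + 9200 = 29900 hours.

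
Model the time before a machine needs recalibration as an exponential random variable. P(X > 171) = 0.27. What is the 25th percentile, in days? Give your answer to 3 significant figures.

e^(−λ·171) = 0.27 ⇒ λ = −ln(0.27)/171 = 0.00765692.
25th percentile: 1 − e^(−λt) = 0.25, t = −ln(0.75)/λ = 37.5715 days.

37.6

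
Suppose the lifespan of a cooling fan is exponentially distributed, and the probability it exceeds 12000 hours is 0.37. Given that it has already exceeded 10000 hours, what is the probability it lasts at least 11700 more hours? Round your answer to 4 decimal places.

0.3793

From e^(−λ·12000) = 0.37, λ = −ln(0.37)/12000 = 0.0000828544.
Memoryless: P(X > 10000+11700 | X > 10000) = P(X > 11700) = e^(−0.0000828544·11700) ≈ 0.3793.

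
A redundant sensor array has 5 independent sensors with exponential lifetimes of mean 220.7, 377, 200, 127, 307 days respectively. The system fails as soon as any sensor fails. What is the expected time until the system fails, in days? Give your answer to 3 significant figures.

42.9

The first failure time is exponential with rate Σλ_i = 1/220.7 + 1/377 + 1/200 + 1/127 + 1/307 = 0.0233149 per day.
E[min] = 1/Σλ = 1/0.0233149 = 42.891 days.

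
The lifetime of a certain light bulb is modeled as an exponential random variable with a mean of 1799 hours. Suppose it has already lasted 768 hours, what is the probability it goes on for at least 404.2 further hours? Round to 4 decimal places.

0.7988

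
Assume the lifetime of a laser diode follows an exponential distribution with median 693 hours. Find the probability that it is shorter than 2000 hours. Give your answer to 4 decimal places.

For an exponential, median = ln(2)/λ, so λ = ln 2 / 693 = 0.00100021 per hour.
P(X ≤ 2000) = 1 − e^(−λ·2000) = 1 − e^(−2.0004) ≈ 0.8647.

0.8647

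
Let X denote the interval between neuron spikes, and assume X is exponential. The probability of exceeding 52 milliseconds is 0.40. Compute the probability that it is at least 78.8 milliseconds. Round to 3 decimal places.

0.249

e^(−λ·52) = 0.40 ⇒ λ = −ln(0.40)/52 = 0.017621.
P(X > 78.8) = e^(−0.017621·78.8) = e^(−1.3885) ≈ 0.249.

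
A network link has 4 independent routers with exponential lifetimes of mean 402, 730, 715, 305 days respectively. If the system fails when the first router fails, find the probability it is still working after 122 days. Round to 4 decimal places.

The first failure time is exponential with rate Σλ_i = 1/402 + 1/730 + 1/715 + 1/305 = 0.00853472 per day.
P(min > 122) = e^(−0.00853472·122) = e^(−1.0412) ≈ 0.3530.

0.3530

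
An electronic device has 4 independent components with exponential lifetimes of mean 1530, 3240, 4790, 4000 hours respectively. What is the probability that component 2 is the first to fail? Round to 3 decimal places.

0.217

Rates: λ_i = 1/mean_i → 0.000653595, 0.000308642, 0.000208768, 0.00025; Σλ = 0.00142101.
P(component 2 first) = λ_2/Σλ = 0.000308642/0.00142101 ≈ 0.217.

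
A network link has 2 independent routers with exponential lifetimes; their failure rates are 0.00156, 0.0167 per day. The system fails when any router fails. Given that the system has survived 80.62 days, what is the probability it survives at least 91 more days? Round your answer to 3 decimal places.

0.190

Time to first failure ~ Exp(Σλ) with Σλ = 0.01826.
By memorylessness, P(T > 80.62+91 | T > 80.62) = P(T > 91) = e^(−0.01826·91) ≈ 0.190.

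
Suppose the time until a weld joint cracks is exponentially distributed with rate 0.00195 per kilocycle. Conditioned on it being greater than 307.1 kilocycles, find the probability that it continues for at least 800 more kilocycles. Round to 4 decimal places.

By the memoryless property, P(X > 307.1+800 | X > 307.1) = P(X > 800).
P(X > 800) = e^(−1.56) ≈ 0.2101.

0.2101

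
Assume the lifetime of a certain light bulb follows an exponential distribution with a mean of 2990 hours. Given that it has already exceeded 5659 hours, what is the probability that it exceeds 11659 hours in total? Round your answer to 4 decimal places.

The rate is λ = 1/2990 = 0.000334448 per hour.
By the memoryless property, P(X > 5659+6000 | X > 5659) = P(X > 6000).
P(X > 6000) = e^(−2.0067) ≈ 0.1344.

0.1344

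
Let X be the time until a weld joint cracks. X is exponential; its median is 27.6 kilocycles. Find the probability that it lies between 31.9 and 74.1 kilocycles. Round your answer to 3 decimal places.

For an exponential, median = ln(2)/λ, so λ = ln 2 / 27.6 = 0.025114 per kilocycle.
P(31.9 < X < 74.1) = e^(−λ·31.9) − e^(−λ·74.1) = 0.44882 − 0.15552 ≈ 0.293.

0.293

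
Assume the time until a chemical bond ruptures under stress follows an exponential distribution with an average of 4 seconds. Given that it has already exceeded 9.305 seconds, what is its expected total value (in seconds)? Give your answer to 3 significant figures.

The rate is λ = 1/4 = 0.25 per second.
By memorylessness, E[X | X > 9.305] = 9.305 + 1/λ = 9.305 + 4 = 13.305 seconds.

13.3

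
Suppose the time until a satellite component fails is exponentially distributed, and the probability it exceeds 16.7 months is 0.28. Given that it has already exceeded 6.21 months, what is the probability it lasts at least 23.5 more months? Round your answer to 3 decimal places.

0.167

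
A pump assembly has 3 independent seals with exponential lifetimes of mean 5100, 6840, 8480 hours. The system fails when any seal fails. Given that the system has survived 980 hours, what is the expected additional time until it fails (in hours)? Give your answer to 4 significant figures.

2173

First-failure rate Σλ = 1/5100 + 1/6840 + 1/8480 = 0.000460202.
By memorylessness the expected residual is 1/Σλ = 2172.96 hours, regardless of the 980 already elapsed.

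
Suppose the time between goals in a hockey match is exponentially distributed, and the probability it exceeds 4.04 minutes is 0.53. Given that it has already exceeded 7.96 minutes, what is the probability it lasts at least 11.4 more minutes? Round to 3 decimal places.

From e^(−λ·4.04) = 0.53, λ = −ln(0.53)/4.04 = 0.157148.
Memoryless: P(X > 7.96+11.4 | X > 7.96) = P(X > 11.4) = e^(−0.157148·11.4) ≈ 0.167.

0.167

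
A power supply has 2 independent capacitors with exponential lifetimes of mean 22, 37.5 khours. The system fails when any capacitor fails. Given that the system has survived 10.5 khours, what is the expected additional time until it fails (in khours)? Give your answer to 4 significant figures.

13.87

First-failure rate Σλ = 1/22 + 1/37.5 = 0.0721212.
By memorylessness the expected residual is 1/Σλ = 13.8655 khours, regardless of the 10.5 already elapsed.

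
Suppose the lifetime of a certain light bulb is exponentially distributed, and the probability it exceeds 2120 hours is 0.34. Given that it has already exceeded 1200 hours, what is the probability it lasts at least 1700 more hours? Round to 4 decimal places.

From e^(−λ·2120) = 0.34, λ = −ln(0.34)/2120 = 0.000508872.
Memoryless: P(X > 1200+1700 | X > 1200) = P(X > 1700) = e^(−0.000508872·1700) ≈ 0.4210.

0.4210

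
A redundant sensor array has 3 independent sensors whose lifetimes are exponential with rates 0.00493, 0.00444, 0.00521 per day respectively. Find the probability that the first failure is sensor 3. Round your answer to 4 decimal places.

0.3573

The time to first failure is exponential with rate Σλ = 0.00493 + 0.00444 + 0.00521 = 0.01458.
P(sensor 3 first) = λ_3/Σλ = 0.00521/0.01458 ≈ 0.3573.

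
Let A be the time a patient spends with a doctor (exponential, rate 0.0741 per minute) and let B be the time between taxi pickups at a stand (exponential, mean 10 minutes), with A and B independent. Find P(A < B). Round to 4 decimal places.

λ_1 = 0.0741, λ_2 = 1/10 = 0.1.
For independent exponentials, P(A < B) = λ_1/(λ_1+λ_2) = 0.0741/0.1741 ≈ 0.4256.

0.4256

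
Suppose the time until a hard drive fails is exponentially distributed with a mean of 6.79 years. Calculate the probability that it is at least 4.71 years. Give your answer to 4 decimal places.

The rate is λ = 1/6.79 = 0.147275 per year.
P(X > 4.71) = e^(−λ·4.71) = e^(−0.69367) ≈ 0.4997.

0.4997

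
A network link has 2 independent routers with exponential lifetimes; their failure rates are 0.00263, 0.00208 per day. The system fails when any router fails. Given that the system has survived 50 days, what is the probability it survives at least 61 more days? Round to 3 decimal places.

Time to first failure ~ Exp(Σλ) with Σλ = 0.00471.
By memorylessness, P(T > 50+61 | T > 50) = P(T > 61) = e^(−0.00471·61) ≈ 0.750.

0.750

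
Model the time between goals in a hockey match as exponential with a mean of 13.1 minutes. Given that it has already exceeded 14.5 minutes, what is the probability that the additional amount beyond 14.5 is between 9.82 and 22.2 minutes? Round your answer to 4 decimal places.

The rate is λ = 1/13.1 = 0.0763359 per minute.
Memoryless: the residual past 14.5 is again Exp(λ).
P(9.82 < residual < 22.2) = e^(−λ·9.82) − e^(−λ·22.2) = 0.47255 − 0.18366 ≈ 0.2889.

0.2889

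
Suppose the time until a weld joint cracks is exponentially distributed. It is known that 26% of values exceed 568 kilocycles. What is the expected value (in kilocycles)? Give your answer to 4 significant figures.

e^(−λ·568) = 0.26 ⇒ λ = −ln(0.26)/568 = 0.00237161.
Mean = 1/λ = 421.655 kilocycles.

421.7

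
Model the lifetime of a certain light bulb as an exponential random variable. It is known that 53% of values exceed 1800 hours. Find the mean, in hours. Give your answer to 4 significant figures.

2835

e^(−λ·1800) = 0.53 ⇒ λ = −ln(0.53)/1800 = 0.00035271.
Mean = 1/λ = 2835.19 hours.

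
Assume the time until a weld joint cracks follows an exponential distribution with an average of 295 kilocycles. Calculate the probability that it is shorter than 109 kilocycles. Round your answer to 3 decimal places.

The rate is λ = 1/295 = 0.00338983 per kilocycle.
P(X ≤ 109) = 1 − e^(−λ·109) = 1 − e^(−0.36949) ≈ 0.309.

0.309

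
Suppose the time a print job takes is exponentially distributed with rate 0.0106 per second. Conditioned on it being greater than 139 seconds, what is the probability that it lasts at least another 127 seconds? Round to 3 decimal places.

0.260

P(X > s+t | X > s) = e^(−λ(s+t))/e^(−λs) = e^(−λt), independent of s = 139.
P(X > 127) = e^(−1.3462) ≈ 0.260.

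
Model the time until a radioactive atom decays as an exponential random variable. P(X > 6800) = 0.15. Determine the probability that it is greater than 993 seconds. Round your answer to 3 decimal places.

0.758

e^(−λ·6800) = 0.15 ⇒ λ = −ln(0.15)/6800 = 0.000278988.
P(X > 993) = e^(−0.000278988·993) = e^(−0.27704) ≈ 0.758.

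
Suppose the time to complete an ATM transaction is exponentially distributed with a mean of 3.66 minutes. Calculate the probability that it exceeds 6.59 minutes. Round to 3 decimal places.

0.165

The rate is λ = 1/3.66 = 0.273224 per minute.
P(X > 6.59) = e^(−λ·6.59) = e^(−1.8005) ≈ 0.165.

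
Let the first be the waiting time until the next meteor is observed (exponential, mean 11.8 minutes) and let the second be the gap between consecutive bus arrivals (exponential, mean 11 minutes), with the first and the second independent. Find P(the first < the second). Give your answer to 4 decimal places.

0.4825

λ_1 = 1/11.8 = 0.0847458, λ_2 = 1/11 = 0.0909091.
For independent exponentials, P(the first < the second) = λ_1/(λ_1+λ_2) = 0.0847458/0.175655 ≈ 0.4825.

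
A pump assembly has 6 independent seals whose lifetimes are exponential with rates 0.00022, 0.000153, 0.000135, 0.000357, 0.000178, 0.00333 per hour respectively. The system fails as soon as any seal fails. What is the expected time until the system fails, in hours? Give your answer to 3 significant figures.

229

The time to first failure is exponential with rate Σλ = 0.00022 + 0.000153 + 0.000135 + 0.000357 + 0.000178 + 0.00333 = 0.004373.
E[min] = 1/Σλ = 1/0.004373 = 228.676 hours.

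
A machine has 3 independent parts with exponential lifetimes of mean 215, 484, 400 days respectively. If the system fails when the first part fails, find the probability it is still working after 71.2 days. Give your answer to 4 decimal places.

The first failure time is exponential with rate Σλ_i = 1/215 + 1/484 + 1/400 = 0.00921728 per day.
P(min > 71.2) = e^(−0.00921728·71.2) = e^(−0.65627) ≈ 0.5188.

0.5188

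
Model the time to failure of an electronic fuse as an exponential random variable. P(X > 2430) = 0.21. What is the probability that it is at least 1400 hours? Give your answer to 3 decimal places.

e^(−λ·2430) = 0.21 ⇒ λ = −ln(0.21)/2430 = 0.000642242.
P(X > 1400) = e^(−0.000642242·1400) = e^(−0.89914) ≈ 0.407.

0.407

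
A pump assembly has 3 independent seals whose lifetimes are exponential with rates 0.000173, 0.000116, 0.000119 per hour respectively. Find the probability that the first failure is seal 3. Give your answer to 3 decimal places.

The time to first failure is exponential with rate Σλ = 0.000173 + 0.000116 + 0.000119 = 0.000408.
P(seal 3 first) = λ_3/Σλ = 0.000119/0.000408 ≈ 0.292.

0.292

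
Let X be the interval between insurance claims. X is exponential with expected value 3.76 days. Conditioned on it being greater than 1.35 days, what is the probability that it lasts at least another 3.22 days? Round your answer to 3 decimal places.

0.425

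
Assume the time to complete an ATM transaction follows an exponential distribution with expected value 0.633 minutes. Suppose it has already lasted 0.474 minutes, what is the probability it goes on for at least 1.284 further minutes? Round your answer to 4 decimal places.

0.1315

The rate is λ = 1/0.633 = 1.57978 per minute.
P(X > s+t | X > s) = e^(−λ(s+t))/e^(−λs) = e^(−λt), independent of s = 0.474.
P(X > 1.284) = e^(−2.0284) ≈ 0.1315.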